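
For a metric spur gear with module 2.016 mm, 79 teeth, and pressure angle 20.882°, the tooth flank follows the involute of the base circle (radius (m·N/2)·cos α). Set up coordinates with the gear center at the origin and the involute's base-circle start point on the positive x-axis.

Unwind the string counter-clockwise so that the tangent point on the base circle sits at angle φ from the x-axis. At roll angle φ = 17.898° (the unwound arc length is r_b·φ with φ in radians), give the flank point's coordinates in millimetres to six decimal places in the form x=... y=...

pitch radius r_p = m·N/2 = 2.016·79/2 = 79.632000
base radius r_b = r_p·cos α = 79.632000·cos 20.882° = 74.401492
roll angle φ = 17.898° = 0.31237903 rad
x = r_b·(cos φ + φ·sin φ) = 74.401492·(0.95160513 + 0.31237903·0.30732340) = 77.943488
y = r_b·(sin φ − φ·cos φ) = 74.401492·(0.30732340 − 0.31237903·0.95160513) = 0.748621

x=77.943488 y=0.748621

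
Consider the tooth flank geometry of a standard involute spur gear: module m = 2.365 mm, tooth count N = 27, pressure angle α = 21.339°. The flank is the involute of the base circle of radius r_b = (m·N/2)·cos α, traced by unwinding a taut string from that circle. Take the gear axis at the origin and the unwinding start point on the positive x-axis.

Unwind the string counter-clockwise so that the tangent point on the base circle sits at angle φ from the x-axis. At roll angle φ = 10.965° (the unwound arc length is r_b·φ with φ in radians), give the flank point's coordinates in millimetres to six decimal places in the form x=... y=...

x=30.278277 y=0.069226

pitch radius r_p = m·N/2 = 2.365·27/2 = 31.927500
base radius r_b = r_p·cos α = 31.927500·cos 21.339° = 29.738670
roll angle φ = 10.965° = 0.19137535 rad
x = r_b·(cos φ + φ·sin φ) = 29.738670·(0.98174356 + 0.19137535·0.19020932) = 30.278277
y = r_b·(sin φ − φ·cos φ) = 29.738670·(0.19020932 − 0.19137535·0.98174356) = 0.069226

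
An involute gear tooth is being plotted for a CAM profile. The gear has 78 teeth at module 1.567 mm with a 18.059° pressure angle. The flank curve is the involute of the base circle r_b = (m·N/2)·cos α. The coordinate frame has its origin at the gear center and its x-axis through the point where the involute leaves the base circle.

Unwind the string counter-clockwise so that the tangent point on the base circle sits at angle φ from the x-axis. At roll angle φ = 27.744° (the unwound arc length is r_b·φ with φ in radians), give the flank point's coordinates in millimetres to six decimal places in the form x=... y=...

x=64.520046 y=2.147806

pitch radius r_p = m·N/2 = 1.567·78/2 = 61.113000
base radius r_b = r_p·cos α = 61.113000·cos 18.059° = 58.102439
roll angle φ = 27.744° = 0.48422415 rad
x = r_b·(cos φ + φ·sin φ) = 58.102439·(0.88503639 + 0.48422415·0.46552184) = 64.520046
y = r_b·(sin φ − φ·cos φ) = 58.102439·(0.46552184 − 0.48422415·0.88503639) = 2.147806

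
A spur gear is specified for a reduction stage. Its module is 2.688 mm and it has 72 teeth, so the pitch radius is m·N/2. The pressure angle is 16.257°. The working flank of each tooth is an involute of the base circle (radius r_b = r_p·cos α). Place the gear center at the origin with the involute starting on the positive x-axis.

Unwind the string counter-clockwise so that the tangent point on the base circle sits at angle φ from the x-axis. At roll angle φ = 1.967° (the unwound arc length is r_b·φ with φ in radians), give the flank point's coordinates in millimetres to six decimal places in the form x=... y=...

x=92.953524 y=0.001253

pitch radius r_p = m·N/2 = 2.688·72/2 = 96.768000
base radius r_b = r_p·cos α = 96.768000·cos 16.257° = 92.898795
roll angle φ = 1.967° = 0.03433063 rad
x = r_b·(cos φ + φ·sin φ) = 92.898795·(0.99941076 + 0.03433063·0.03432388) = 92.953524
y = r_b·(sin φ − φ·cos φ) = 92.898795·(0.03432388 − 0.03433063·0.99941076) = 0.001253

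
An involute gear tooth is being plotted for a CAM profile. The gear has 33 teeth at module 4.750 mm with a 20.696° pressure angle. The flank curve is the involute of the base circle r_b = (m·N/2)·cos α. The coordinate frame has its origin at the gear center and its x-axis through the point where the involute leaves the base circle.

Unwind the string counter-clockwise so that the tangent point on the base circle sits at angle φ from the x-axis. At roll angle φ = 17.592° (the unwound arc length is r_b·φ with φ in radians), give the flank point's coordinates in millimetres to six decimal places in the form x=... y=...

pitch radius r_p = m·N/2 = 4.750·33/2 = 78.375000
base radius r_b = r_p·cos α = 78.375000·cos 20.696° = 73.317360
roll angle φ = 17.592° = 0.30703832 rad
x = r_b·(cos φ + φ·sin φ) = 73.317360·(0.95323288 + 0.30703832·0.30223680) = 76.692243
y = r_b·(sin φ − φ·cos φ) = 73.317360·(0.30223680 − 0.30703832·0.95323288) = 0.700751

x=76.692243 y=0.700751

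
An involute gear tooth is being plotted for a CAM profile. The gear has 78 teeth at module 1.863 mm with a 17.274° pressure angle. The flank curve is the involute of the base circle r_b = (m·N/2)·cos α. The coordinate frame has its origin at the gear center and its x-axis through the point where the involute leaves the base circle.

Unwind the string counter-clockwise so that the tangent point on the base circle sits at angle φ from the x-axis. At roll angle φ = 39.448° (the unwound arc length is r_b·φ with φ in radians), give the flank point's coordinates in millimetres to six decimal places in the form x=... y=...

pitch radius r_p = m·N/2 = 1.863·78/2 = 72.657000
base radius r_b = r_p·cos α = 72.657000·cos 17.274° = 69.379853
roll angle φ = 39.448° = 0.68849748 rad
x = r_b·(cos φ + φ·sin φ) = 69.379853·(0.77220155 + 0.68849748·0.63537765) = 83.925857
y = r_b·(sin φ − φ·cos φ) = 69.379853·(0.63537765 − 0.68849748·0.77220155) = 7.195997

x=83.925857 y=7.195997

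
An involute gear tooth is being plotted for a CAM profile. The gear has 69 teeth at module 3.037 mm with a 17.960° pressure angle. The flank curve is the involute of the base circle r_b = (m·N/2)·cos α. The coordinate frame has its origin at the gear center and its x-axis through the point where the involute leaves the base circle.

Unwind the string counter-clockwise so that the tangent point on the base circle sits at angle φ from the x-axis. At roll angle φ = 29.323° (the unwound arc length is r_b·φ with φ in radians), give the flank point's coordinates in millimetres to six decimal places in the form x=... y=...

pitch radius r_p = m·N/2 = 3.037·69/2 = 104.776500
base radius r_b = r_p·cos α = 104.776500·cos 17.960° = 99.670953
roll angle φ = 29.323° = 0.51178290 rad
x = r_b·(cos φ + φ·sin φ) = 99.670953·(0.87187275 + 0.51178290·0.48973248) = 111.881587
y = r_b·(sin φ − φ·cos φ) = 99.670953·(0.48973248 − 0.51178290·0.87187275) = 4.337971

x=111.881587 y=4.337971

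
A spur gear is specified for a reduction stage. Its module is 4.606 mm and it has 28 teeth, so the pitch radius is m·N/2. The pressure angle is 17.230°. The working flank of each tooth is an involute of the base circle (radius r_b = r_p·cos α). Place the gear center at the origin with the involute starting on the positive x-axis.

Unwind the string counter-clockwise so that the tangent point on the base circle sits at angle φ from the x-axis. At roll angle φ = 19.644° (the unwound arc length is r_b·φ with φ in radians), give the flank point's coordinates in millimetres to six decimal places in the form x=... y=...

pitch radius r_p = m·N/2 = 4.606·28/2 = 64.484000
base radius r_b = r_p·cos α = 64.484000·cos 17.230° = 61.590177
roll angle φ = 19.644° = 0.34285248 rad
x = r_b·(cos φ + φ·sin φ) = 61.590177·(0.94179957 + 0.34285248·0.33617492) = 65.104388
y = r_b·(sin φ − φ·cos φ) = 61.590177·(0.33617492 − 0.34285248·0.94179957) = 0.817708

x=65.104388 y=0.817708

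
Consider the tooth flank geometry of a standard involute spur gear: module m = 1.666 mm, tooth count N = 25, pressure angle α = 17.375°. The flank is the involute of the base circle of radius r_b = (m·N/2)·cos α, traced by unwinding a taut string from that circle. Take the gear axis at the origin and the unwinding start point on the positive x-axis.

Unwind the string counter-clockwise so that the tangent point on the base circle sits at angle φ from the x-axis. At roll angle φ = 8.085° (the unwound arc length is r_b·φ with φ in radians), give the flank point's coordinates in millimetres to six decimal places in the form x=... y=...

pitch radius r_p = m·N/2 = 1.666·25/2 = 20.825000
base radius r_b = r_p·cos α = 20.825000·cos 17.375° = 19.874770
roll angle φ = 8.085° = 0.14110987 rad
x = r_b·(cos φ + φ·sin φ) = 19.874770·(0.99006051 + 0.14110987·0.14064204) = 20.071659
y = r_b·(sin φ − φ·cos φ) = 19.874770·(0.14064204 − 0.14110987·0.99006051) = 0.018578

x=20.071659 y=0.018578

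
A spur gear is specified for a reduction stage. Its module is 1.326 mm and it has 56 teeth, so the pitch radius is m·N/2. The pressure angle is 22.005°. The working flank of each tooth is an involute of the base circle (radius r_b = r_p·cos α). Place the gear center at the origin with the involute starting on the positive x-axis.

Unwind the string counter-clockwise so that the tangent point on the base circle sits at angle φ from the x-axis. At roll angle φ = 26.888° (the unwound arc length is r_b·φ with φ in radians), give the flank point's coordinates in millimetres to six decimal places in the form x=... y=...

x=38.007592 y=1.159962

pitch radius r_p = m·N/2 = 1.326·56/2 = 37.128000
base radius r_b = r_p·cos α = 37.128000·cos 22.005° = 34.423268
roll angle φ = 26.888° = 0.46928413 rad
x = r_b·(cos φ + φ·sin φ) = 34.423268·(0.89189227 + 0.46928413·0.45224792) = 38.007592
y = r_b·(sin φ − φ·cos φ) = 34.423268·(0.45224792 − 0.46928413·0.89189227) = 1.159962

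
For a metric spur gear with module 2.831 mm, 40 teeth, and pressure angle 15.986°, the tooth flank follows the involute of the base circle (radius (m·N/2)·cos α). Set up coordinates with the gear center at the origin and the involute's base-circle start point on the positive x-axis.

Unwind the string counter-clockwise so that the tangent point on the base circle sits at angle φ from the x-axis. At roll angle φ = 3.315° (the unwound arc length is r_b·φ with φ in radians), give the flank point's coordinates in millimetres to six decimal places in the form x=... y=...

pitch radius r_p = m·N/2 = 2.831·40/2 = 56.620000
base radius r_b = r_p·cos α = 56.620000·cos 15.986° = 54.430449
roll angle φ = 3.315° = 0.05785766 rad
x = r_b·(cos φ + φ·sin φ) = 54.430449·(0.99832671 + 0.05785766·0.05782539) = 54.521476
y = r_b·(sin φ − φ·cos φ) = 54.430449·(0.05782539 − 0.05785766·0.99832671) = 0.003513

x=54.521476 y=0.003513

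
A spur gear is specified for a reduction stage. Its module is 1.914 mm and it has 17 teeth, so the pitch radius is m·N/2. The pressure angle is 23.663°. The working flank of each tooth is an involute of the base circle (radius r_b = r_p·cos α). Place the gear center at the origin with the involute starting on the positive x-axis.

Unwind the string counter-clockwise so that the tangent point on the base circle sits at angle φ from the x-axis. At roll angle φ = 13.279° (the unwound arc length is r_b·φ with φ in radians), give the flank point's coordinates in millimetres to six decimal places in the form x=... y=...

x=15.295974 y=0.061502

pitch radius r_p = m·N/2 = 1.914·17/2 = 16.269000
base radius r_b = r_p·cos α = 16.269000·cos 23.663° = 14.901135
roll angle φ = 13.279° = 0.23176227 rad
x = r_b·(cos φ + φ·sin φ) = 14.901135·(0.97326313 + 0.23176227·0.22969303) = 15.295974
y = r_b·(sin φ − φ·cos φ) = 14.901135·(0.22969303 − 0.23176227·0.97326313) = 0.061502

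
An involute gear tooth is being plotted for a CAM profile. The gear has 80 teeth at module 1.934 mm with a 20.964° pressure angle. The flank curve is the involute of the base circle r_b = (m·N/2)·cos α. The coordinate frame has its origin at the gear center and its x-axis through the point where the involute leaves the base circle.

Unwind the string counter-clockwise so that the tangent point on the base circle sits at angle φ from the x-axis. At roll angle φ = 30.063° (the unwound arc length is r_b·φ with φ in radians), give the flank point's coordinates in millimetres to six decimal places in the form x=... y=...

pitch radius r_p = m·N/2 = 1.934·80/2 = 77.360000
base radius r_b = r_p·cos α = 77.360000·cos 20.964° = 72.239187
roll angle φ = 30.063° = 0.52469833 rad
x = r_b·(cos φ + φ·sin φ) = 72.239187·(0.86547510 + 0.52469833·0.50095194) = 81.509190
y = r_b·(sin φ − φ·cos φ) = 72.239187·(0.50095194 − 0.52469833·0.86547510) = 3.383582

x=81.509190 y=3.383582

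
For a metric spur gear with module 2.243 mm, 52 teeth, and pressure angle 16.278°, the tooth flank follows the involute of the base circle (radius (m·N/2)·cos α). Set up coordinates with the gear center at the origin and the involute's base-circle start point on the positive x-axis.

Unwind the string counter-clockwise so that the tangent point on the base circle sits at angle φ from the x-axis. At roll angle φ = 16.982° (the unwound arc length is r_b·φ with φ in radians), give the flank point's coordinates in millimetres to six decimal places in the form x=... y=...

x=58.385344 y=0.481606

pitch radius r_p = m·N/2 = 2.243·52/2 = 58.318000
base radius r_b = r_p·cos α = 58.318000·cos 16.278° = 55.980206
roll angle φ = 16.982° = 0.29639181 rad
x = r_b·(cos φ + φ·sin φ) = 55.980206·(0.95639656 + 0.29639181·0.29207126) = 58.385344
y = r_b·(sin φ − φ·cos φ) = 55.980206·(0.29207126 − 0.29639181·0.95639656) = 0.481606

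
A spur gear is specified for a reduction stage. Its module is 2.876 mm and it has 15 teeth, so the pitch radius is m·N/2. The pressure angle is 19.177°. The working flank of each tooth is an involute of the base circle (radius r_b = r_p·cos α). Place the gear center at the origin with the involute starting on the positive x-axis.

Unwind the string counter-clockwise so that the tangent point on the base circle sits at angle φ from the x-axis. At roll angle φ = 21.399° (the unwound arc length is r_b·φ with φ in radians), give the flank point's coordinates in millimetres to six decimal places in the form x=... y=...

pitch radius r_p = m·N/2 = 2.876·15/2 = 21.570000
base radius r_b = r_p·cos α = 21.570000·cos 19.177° = 20.373044
roll angle φ = 21.399° = 0.37348301 rad
x = r_b·(cos φ + φ·sin φ) = 20.373044·(0.93106218 + 0.37348301·0.36486053) = 21.744790
y = r_b·(sin φ − φ·cos φ) = 20.373044·(0.36486053 − 0.37348301·0.93106218) = 0.348881

x=21.744790 y=0.348881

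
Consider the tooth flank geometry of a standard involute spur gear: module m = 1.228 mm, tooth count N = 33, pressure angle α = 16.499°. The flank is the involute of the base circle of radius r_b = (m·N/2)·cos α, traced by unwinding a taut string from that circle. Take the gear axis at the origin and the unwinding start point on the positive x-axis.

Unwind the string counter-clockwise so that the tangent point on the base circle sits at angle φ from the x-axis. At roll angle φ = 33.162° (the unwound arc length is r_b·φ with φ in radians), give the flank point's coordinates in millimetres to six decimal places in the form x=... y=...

pitch radius r_p = m·N/2 = 1.228·33/2 = 20.262000
base radius r_b = r_p·cos α = 20.262000·cos 16.499° = 19.427706
roll angle φ = 33.162° = 0.57878609 rad
x = r_b·(cos φ + φ·sin φ) = 19.427706·(0.83712729 + 0.57878609·0.54700814) = 22.414288
y = r_b·(sin φ − φ·cos φ) = 19.427706·(0.54700814 − 0.57878609·0.83712729) = 1.214047

x=22.414288 y=1.214047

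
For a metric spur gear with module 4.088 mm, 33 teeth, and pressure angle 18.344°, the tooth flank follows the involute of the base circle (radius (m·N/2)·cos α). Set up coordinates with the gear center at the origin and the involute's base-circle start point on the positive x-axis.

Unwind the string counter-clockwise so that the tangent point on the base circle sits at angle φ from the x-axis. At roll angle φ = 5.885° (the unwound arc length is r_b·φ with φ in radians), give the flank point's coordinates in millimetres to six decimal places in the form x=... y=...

pitch radius r_p = m·N/2 = 4.088·33/2 = 67.452000
base radius r_b = r_p·cos α = 67.452000·cos 18.344° = 64.024364
roll angle φ = 5.885° = 0.10271263 rad
x = r_b·(cos φ + φ·sin φ) = 64.024364·(0.99472969 + 0.10271263·0.10253212) = 64.361198
y = r_b·(sin φ − φ·cos φ) = 64.024364·(0.10253212 − 0.10271263·0.99472969) = 0.023101

x=64.361198 y=0.023101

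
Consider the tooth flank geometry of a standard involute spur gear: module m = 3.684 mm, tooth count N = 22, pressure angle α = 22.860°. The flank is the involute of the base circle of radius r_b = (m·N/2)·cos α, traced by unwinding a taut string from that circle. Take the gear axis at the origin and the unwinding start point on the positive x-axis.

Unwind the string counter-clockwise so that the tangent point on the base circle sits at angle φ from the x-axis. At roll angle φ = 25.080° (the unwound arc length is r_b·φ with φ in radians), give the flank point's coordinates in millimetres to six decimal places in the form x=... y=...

pitch radius r_p = m·N/2 = 3.684·22/2 = 40.524000
base radius r_b = r_p·cos α = 40.524000·cos 22.860° = 37.341117
roll angle φ = 25.080° = 0.43772858 rad
x = r_b·(cos φ + φ·sin φ) = 37.341117·(0.90571682 + 0.43772858·0.42388329) = 40.748966
y = r_b·(sin φ − φ·cos φ) = 37.341117·(0.42388329 − 0.43772858·0.90571682) = 1.024086

x=40.748966 y=1.024086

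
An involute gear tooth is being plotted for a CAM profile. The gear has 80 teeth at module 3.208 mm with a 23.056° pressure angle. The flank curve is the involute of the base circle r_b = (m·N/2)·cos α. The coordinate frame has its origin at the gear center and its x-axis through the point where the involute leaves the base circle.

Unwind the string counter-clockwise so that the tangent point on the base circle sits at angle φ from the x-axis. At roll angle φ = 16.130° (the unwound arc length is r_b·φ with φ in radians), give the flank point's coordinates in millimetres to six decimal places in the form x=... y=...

pitch radius r_p = m·N/2 = 3.208·80/2 = 128.320000
base radius r_b = r_p·cos α = 128.320000·cos 23.056° = 118.070122
roll angle φ = 16.130° = 0.28152161 rad
x = r_b·(cos φ + φ·sin φ) = 118.070122·(0.96063382 + 0.28152161·0.27781768) = 122.656615
y = r_b·(sin φ − φ·cos φ) = 118.070122·(0.27781768 − 0.28152161·0.96063382) = 0.871180

x=122.656615 y=0.871180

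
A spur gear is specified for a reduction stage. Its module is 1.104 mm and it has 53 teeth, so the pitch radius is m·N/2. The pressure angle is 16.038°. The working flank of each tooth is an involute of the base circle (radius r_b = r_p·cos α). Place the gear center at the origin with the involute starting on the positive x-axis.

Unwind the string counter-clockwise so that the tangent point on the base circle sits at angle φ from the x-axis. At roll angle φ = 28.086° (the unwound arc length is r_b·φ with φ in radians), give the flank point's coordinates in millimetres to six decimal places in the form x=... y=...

x=31.295223 y=1.077662

pitch radius r_p = m·N/2 = 1.104·53/2 = 29.256000
base radius r_b = r_p·cos α = 29.256000·cos 16.038° = 28.117318
roll angle φ = 28.086° = 0.49019317 rad
x = r_b·(cos φ + φ·sin φ) = 28.117318·(0.88224193 + 0.49019317·0.47079632) = 31.295223
y = r_b·(sin φ − φ·cos φ) = 28.117318·(0.47079632 − 0.49019317·0.88224193) = 1.077662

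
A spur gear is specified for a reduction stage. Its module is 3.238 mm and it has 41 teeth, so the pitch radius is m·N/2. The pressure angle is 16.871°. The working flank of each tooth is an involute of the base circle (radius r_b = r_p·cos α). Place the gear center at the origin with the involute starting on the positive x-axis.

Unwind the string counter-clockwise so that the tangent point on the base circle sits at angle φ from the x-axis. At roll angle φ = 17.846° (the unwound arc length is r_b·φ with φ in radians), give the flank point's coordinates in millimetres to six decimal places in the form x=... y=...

pitch radius r_p = m·N/2 = 3.238·41/2 = 66.379000
base radius r_b = r_p·cos α = 66.379000·cos 16.871° = 63.522088
roll angle φ = 17.846° = 0.31147146 rad
x = r_b·(cos φ + φ·sin φ) = 63.522088·(0.95188366 + 0.31147146·0.30645962) = 66.529038
y = r_b·(sin φ − φ·cos φ) = 63.522088·(0.30645962 − 0.31147146·0.95188366) = 0.633635

x=66.529038 y=0.633635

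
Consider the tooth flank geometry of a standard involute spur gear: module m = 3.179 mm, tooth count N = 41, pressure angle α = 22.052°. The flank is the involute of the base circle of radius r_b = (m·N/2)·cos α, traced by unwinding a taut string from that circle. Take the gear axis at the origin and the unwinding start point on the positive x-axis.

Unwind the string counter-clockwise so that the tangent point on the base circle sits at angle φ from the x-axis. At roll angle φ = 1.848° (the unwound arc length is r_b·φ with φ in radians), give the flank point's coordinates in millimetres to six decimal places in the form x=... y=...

x=60.433337 y=0.000675

pitch radius r_p = m·N/2 = 3.179·41/2 = 65.169500
base radius r_b = r_p·cos α = 65.169500·cos 22.052° = 60.401927
roll angle φ = 1.848° = 0.03225368 rad
x = r_b·(cos φ + φ·sin φ) = 60.401927·(0.99947990 + 0.03225368·0.03224809) = 60.433337
y = r_b·(sin φ − φ·cos φ) = 60.401927·(0.03224809 − 0.03225368·0.99947990) = 0.000675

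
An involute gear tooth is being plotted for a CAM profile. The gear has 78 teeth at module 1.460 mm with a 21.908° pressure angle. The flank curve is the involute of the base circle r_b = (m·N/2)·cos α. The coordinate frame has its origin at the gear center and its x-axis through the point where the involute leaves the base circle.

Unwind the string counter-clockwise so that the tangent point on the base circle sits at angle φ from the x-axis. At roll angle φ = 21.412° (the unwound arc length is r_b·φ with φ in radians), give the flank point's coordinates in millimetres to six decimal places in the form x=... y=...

pitch radius r_p = m·N/2 = 1.460·78/2 = 56.940000
base radius r_b = r_p·cos α = 56.940000·cos 21.908° = 52.828030
roll angle φ = 21.412° = 0.37370990 rad
x = r_b·(cos φ + φ·sin φ) = 52.828030·(0.93097938 + 0.37370990·0.36507178) = 56.389184
y = r_b·(sin φ − φ·cos φ) = 52.828030·(0.36507178 − 0.37370990·0.93097938) = 0.906295

x=56.389184 y=0.906295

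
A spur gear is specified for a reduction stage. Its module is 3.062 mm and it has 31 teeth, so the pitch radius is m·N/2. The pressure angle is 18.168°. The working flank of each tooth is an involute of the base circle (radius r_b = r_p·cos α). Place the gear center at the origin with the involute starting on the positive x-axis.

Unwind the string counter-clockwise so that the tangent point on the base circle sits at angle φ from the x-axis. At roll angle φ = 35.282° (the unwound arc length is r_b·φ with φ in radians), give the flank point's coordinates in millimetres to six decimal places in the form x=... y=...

x=52.851147 y=3.378621

pitch radius r_p = m·N/2 = 3.062·31/2 = 47.461000
base radius r_b = r_p·cos α = 47.461000·cos 18.168° = 45.094896
roll angle φ = 35.282° = 0.61578707 rad
x = r_b·(cos φ + φ·sin φ) = 45.094896·(0.81631909 + 0.61578707·0.57760120) = 52.851147
y = r_b·(sin φ − φ·cos φ) = 45.094896·(0.57760120 − 0.61578707·0.81631909) = 3.378621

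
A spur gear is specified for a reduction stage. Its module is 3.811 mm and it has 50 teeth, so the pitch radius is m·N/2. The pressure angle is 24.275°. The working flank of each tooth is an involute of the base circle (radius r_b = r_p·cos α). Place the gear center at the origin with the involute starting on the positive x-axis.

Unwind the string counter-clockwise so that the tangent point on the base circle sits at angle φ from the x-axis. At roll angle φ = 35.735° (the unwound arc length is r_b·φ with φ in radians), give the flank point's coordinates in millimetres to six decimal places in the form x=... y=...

x=102.135705 y=6.754271

pitch radius r_p = m·N/2 = 3.811·50/2 = 95.275000
base radius r_b = r_p·cos α = 95.275000·cos 24.275° = 86.851046
roll angle φ = 35.735° = 0.62369341 rad
x = r_b·(cos φ + φ·sin φ) = 86.851046·(0.81172691 + 0.62369341·0.58403718) = 102.135705
y = r_b·(sin φ − φ·cos φ) = 86.851046·(0.58403718 − 0.62369341·0.81172691) = 6.754271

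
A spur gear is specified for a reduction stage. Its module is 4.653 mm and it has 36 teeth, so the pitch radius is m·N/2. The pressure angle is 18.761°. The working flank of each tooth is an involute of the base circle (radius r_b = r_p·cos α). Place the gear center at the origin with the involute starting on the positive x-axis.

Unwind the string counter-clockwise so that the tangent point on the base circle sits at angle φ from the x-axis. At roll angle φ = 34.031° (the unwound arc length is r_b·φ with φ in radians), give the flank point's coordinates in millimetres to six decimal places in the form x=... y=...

x=92.082714 y=5.346026

pitch radius r_p = m·N/2 = 4.653·36/2 = 83.754000
base radius r_b = r_p·cos α = 83.754000·cos 18.761° = 79.304016
roll angle φ = 34.031° = 0.59395300 rad
x = r_b·(cos φ + φ·sin φ) = 79.304016·(0.82873490 + 0.59395300·0.55964137) = 92.082714
y = r_b·(sin φ − φ·cos φ) = 79.304016·(0.55964137 − 0.59395300·0.82873490) = 5.346026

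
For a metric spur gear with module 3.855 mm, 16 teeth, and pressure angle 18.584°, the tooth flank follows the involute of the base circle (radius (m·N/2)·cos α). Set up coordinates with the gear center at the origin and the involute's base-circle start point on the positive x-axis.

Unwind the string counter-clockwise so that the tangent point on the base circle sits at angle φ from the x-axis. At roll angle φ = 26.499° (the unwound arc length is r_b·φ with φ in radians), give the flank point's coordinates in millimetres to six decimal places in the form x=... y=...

pitch radius r_p = m·N/2 = 3.855·16/2 = 30.840000
base radius r_b = r_p·cos α = 30.840000·cos 18.584° = 29.231924
roll angle φ = 26.499° = 0.46249480 rad
x = r_b·(cos φ + φ·sin φ) = 29.231924·(0.89494215 + 0.46249480·0.44618219) = 32.193091
y = r_b·(sin φ − φ·cos φ) = 29.231924·(0.44618219 − 0.46249480·0.89494215) = 0.943493

x=32.193091 y=0.943493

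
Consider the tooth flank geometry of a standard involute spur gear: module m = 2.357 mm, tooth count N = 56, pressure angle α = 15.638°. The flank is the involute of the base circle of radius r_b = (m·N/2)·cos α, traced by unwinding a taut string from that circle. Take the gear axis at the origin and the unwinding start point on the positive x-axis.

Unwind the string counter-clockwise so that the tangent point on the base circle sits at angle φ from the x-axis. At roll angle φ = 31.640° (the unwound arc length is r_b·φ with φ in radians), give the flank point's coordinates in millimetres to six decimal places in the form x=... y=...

x=72.516992 y=3.459832

pitch radius r_p = m·N/2 = 2.357·56/2 = 65.996000
base radius r_b = r_p·cos α = 65.996000·cos 15.638° = 63.553092
roll angle φ = 31.640° = 0.55222218 rad
x = r_b·(cos φ + φ·sin φ) = 63.553092·(0.85136092 + 0.55222218·0.52458040) = 72.516992
y = r_b·(sin φ − φ·cos φ) = 63.553092·(0.52458040 − 0.55222218·0.85136092) = 3.459832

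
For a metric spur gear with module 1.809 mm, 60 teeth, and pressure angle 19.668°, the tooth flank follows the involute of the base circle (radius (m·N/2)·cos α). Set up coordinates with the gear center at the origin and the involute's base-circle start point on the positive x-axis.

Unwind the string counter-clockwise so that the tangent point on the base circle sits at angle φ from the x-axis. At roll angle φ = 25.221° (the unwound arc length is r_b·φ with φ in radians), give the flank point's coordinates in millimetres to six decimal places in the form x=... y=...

x=55.817656 y=1.424992

pitch radius r_p = m·N/2 = 1.809·60/2 = 54.270000
base radius r_b = r_p·cos α = 54.270000·cos 19.668° = 51.103816
roll angle φ = 25.221° = 0.44018949 rad
x = r_b·(cos φ + φ·sin φ) = 51.103816·(0.90467094 + 0.44018949·0.42611090) = 55.817656
y = r_b·(sin φ − φ·cos φ) = 51.103816·(0.42611090 − 0.44018949·0.90467094) = 1.424992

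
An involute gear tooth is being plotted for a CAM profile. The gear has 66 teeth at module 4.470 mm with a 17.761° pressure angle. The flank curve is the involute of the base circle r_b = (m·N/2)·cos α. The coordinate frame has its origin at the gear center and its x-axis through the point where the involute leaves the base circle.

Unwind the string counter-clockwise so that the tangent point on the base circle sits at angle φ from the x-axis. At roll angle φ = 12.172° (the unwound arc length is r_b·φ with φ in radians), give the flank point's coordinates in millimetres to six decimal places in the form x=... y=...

x=143.613603 y=0.446938

pitch radius r_p = m·N/2 = 4.470·66/2 = 147.510000
base radius r_b = r_p·cos α = 147.510000·cos 17.761° = 140.479268
roll angle φ = 12.172° = 0.21244148 rad
x = r_b·(cos φ + φ·sin φ) = 140.479268·(0.97751905 + 0.21244148·0.21084712) = 143.613603
y = r_b·(sin φ − φ·cos φ) = 140.479268·(0.21084712 − 0.21244148·0.97751905) = 0.446938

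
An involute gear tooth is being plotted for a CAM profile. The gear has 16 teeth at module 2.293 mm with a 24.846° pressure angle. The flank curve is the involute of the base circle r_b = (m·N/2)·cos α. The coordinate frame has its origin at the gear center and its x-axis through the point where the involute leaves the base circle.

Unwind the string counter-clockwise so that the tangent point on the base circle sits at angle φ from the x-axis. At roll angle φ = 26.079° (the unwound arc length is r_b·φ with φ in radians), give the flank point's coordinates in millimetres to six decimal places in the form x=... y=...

x=18.282124 y=0.512474

pitch radius r_p = m·N/2 = 2.293·16/2 = 18.344000
base radius r_b = r_p·cos α = 18.344000·cos 24.846° = 16.646087
roll angle φ = 26.079° = 0.45516442 rad
x = r_b·(cos φ + φ·sin φ) = 16.646087·(0.89818876 + 0.45516442·0.43961000) = 18.282124
y = r_b·(sin φ − φ·cos φ) = 16.646087·(0.43961000 − 0.45516442·0.89818876) = 0.512474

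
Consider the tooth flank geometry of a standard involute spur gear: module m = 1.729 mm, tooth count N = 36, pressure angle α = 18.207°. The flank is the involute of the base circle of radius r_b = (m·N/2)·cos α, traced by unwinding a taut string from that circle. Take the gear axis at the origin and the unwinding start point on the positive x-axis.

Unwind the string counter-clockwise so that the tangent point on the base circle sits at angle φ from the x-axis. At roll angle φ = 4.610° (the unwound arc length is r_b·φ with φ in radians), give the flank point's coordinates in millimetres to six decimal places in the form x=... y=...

pitch radius r_p = m·N/2 = 1.729·36/2 = 31.122000
base radius r_b = r_p·cos α = 31.122000·cos 18.207° = 29.563842
roll angle φ = 4.610° = 0.08045968 rad
x = r_b·(cos φ + φ·sin φ) = 29.563842·(0.99676487 + 0.08045968·0.08037289) = 29.659382
y = r_b·(sin φ − φ·cos φ) = 29.563842·(0.08037289 − 0.08045968·0.99676487) = 0.005130

x=29.659382 y=0.005130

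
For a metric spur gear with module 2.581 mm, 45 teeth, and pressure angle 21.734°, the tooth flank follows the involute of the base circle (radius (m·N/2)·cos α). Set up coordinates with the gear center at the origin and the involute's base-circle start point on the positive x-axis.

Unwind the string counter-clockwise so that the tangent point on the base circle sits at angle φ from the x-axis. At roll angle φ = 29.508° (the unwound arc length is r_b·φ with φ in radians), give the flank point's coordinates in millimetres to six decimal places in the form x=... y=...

x=60.630881 y=2.391733

pitch radius r_p = m·N/2 = 2.581·45/2 = 58.072500
base radius r_b = r_p·cos α = 58.072500·cos 21.734° = 53.944300
roll angle φ = 29.508° = 0.51501176 rad
x = r_b·(cos φ + φ·sin φ) = 53.944300·(0.87028693 + 0.51501176·0.49254508) = 60.630881
y = r_b·(sin φ − φ·cos φ) = 53.944300·(0.49254508 − 0.51501176·0.87028693) = 2.391733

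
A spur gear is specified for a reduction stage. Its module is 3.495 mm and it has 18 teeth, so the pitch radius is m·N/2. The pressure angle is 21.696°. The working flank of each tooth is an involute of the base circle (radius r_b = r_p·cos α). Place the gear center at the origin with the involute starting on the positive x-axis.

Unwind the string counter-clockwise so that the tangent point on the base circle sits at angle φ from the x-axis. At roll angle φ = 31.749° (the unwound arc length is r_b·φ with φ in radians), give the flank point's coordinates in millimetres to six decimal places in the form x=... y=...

pitch radius r_p = m·N/2 = 3.495·18/2 = 31.455000
base radius r_b = r_p·cos α = 31.455000·cos 21.696° = 29.226677
roll angle φ = 31.749° = 0.55412458 rad
x = r_b·(cos φ + φ·sin φ) = 29.226677·(0.85036141 + 0.55412458·0.52619908) = 33.375148
y = r_b·(sin φ − φ·cos φ) = 29.226677·(0.52619908 − 0.55412458·0.85036141) = 1.607260

x=33.375148 y=1.607260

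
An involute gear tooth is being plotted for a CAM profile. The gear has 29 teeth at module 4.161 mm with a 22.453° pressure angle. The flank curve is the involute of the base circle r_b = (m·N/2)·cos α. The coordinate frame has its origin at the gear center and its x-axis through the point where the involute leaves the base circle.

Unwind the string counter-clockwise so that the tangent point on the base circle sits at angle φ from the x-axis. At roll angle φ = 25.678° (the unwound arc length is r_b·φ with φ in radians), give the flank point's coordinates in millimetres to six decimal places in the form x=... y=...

x=61.082507 y=1.639739

pitch radius r_p = m·N/2 = 4.161·29/2 = 60.334500
base radius r_b = r_p·cos α = 60.334500·cos 22.453° = 55.760731
roll angle φ = 25.678° = 0.44816565 rad
x = r_b·(cos φ + φ·sin φ) = 55.760731·(0.90124347 + 0.44816565·0.43331306) = 61.082507
y = r_b·(sin φ − φ·cos φ) = 55.760731·(0.43331306 − 0.44816565·0.90124347) = 1.639739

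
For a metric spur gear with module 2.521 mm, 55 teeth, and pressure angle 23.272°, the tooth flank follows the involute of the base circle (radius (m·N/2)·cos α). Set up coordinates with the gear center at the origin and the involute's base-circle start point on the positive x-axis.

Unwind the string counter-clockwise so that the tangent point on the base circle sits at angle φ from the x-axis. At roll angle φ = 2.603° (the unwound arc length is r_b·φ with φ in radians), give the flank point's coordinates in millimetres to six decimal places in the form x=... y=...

x=63.752675 y=0.001990

pitch radius r_p = m·N/2 = 2.521·55/2 = 69.327500
base radius r_b = r_p·cos α = 69.327500·cos 23.272° = 63.686985
roll angle φ = 2.603° = 0.04543092 rad
x = r_b·(cos φ + φ·sin φ) = 63.686985·(0.99896819 + 0.04543092·0.04541529) = 63.752675
y = r_b·(sin φ − φ·cos φ) = 63.686985·(0.04541529 − 0.04543092·0.99896819) = 0.001990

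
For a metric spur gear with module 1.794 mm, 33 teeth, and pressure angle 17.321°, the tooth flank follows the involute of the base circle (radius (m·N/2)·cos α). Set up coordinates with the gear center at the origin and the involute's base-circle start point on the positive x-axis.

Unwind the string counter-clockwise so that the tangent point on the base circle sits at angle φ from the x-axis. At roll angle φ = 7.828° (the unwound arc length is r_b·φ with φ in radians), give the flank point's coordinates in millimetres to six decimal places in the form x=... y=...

x=28.521158 y=0.023977

pitch radius r_p = m·N/2 = 1.794·33/2 = 29.601000
base radius r_b = r_p·cos α = 29.601000·cos 17.321° = 28.258646
roll angle φ = 7.828° = 0.13662437 rad
x = r_b·(cos φ + φ·sin φ) = 28.258646·(0.99068140 + 0.13662437·0.13619973) = 28.521158
y = r_b·(sin φ − φ·cos φ) = 28.258646·(0.13619973 − 0.13662437·0.99068140) = 0.023977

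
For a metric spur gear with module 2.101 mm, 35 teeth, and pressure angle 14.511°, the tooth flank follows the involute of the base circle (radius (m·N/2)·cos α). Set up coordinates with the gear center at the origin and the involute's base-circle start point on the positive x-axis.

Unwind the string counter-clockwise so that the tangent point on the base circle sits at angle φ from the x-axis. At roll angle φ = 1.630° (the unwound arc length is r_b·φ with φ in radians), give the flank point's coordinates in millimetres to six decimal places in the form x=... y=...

x=35.609001 y=0.000273

pitch radius r_p = m·N/2 = 2.101·35/2 = 36.767500
base radius r_b = r_p·cos α = 36.767500·cos 14.511° = 35.594600
roll angle φ = 1.630° = 0.02844887 rad
x = r_b·(cos φ + φ·sin φ) = 35.594600·(0.99959536 + 0.02844887·0.02844503) = 35.609001
y = r_b·(sin φ − φ·cos φ) = 35.594600·(0.02844503 − 0.02844887·0.99959536) = 0.000273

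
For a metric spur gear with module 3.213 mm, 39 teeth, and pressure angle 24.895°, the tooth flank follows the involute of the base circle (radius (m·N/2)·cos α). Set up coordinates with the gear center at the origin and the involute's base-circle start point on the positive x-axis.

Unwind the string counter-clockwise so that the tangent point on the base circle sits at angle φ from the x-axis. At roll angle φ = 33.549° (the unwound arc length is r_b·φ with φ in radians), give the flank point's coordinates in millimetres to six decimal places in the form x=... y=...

pitch radius r_p = m·N/2 = 3.213·39/2 = 62.653500
base radius r_b = r_p·cos α = 62.653500·cos 24.895° = 56.831784
roll angle φ = 33.549° = 0.58554051 rad
x = r_b·(cos φ + φ·sin φ) = 56.831784·(0.83341349 + 0.58554051·0.55264993) = 65.755080
y = r_b·(sin φ − φ·cos φ) = 56.831784·(0.55264993 − 0.58554051·0.83341349) = 3.674321

x=65.755080 y=3.674321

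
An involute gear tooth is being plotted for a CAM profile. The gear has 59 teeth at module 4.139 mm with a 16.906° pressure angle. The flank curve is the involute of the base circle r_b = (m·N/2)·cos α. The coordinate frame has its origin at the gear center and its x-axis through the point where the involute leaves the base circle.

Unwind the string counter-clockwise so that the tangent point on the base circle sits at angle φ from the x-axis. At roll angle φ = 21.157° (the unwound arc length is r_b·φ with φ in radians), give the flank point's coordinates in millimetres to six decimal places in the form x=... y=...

x=124.518849 y=1.934064

pitch radius r_p = m·N/2 = 4.139·59/2 = 122.100500
base radius r_b = r_p·cos α = 122.100500·cos 16.906° = 116.823699
roll angle φ = 21.157° = 0.36925931 rad
x = r_b·(cos φ + φ·sin φ) = 116.823699·(0.93259493 + 0.36925931·0.36092477) = 124.518849
y = r_b·(sin φ − φ·cos φ) = 116.823699·(0.36092477 − 0.36925931·0.93259493) = 1.934064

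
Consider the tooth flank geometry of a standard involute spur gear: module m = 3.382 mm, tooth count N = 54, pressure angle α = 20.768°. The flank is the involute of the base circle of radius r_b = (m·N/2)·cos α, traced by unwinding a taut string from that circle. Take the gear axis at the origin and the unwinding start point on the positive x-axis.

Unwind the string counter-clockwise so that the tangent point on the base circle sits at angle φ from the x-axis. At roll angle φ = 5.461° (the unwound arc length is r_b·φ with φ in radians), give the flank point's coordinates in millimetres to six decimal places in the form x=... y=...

pitch radius r_p = m·N/2 = 3.382·54/2 = 91.314000
base radius r_b = r_p·cos α = 91.314000·cos 20.768° = 85.380769
roll angle φ = 5.461° = 0.09531243 rad
x = r_b·(cos φ + φ·sin φ) = 85.380769·(0.99546121 + 0.09531243·0.09516819) = 85.767707
y = r_b·(sin φ − φ·cos φ) = 85.380769·(0.09516819 − 0.09531243·0.99546121) = 0.024620

x=85.767707 y=0.024620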